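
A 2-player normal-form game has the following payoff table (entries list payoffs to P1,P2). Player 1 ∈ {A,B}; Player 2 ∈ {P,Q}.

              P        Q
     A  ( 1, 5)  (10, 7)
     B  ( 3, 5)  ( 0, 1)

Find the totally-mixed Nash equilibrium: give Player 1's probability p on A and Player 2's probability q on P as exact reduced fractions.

P1 mixes 2/3 on A; P2 mixes 5/6 on P

P1 indiff ⇒ q·1+(1-q)·10 = q·3+(1-q)·0 ⇒ q(-2) = (1-q)(-10) ⇒ q = 5/6
P2 indiff ⇒ p·5+(1-p)·5 = p·7+(1-p)·1 ⇒ p(-2) = (1-p)(-4) ⇒ p = 2/3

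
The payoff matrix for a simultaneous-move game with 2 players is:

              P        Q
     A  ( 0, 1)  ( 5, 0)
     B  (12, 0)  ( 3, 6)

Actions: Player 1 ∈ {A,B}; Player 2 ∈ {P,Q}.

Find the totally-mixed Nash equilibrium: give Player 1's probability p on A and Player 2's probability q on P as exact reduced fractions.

p=6/7, q=1/7

P1 indiff ⇒ q·0+(1-q)·5 = q·12+(1-q)·3 ⇒ q(-12) = (1-q)(-2) ⇒ q = 1/7
P2 indiff ⇒ p·1+(1-p)·0 = p·0+(1-p)·6 ⇒ p(1) = (1-p)(6) ⇒ p = 6/7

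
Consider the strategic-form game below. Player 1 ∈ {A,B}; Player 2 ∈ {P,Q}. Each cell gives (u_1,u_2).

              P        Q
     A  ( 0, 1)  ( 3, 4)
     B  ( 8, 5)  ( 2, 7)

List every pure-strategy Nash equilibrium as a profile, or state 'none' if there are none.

Nash profiles: (A,Q)

(A,P): not NE [P1→B gives 8>0; P2→Q gives 4>1]
(A,Q): NE
(B,P): not NE [P2→Q gives 7>5]
(B,Q): not NE [P1→A gives 3>2]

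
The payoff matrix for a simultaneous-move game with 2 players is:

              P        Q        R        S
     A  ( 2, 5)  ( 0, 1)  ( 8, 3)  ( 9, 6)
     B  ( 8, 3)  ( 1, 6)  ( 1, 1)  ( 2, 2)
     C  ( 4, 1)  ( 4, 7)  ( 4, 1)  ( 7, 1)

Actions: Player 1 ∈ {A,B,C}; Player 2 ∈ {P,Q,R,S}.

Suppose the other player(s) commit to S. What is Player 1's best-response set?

u_1(A vs S) = 9
u_1(B vs S) = 2
u_1(C vs S) = 7
max payoff 9 at {A}

argmax u_1 = {A}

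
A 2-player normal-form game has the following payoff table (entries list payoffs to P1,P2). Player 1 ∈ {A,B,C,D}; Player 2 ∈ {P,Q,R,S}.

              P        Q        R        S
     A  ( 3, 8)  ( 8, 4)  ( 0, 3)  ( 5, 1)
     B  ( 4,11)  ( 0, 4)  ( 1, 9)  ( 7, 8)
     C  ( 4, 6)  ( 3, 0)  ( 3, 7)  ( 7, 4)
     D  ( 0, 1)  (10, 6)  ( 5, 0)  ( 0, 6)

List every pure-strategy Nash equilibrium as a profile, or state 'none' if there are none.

Nash profiles: (B,P), (D,Q)

(A,P): not NE [P1→C gives 4>3]
(A,Q): not NE [P1→D gives 10>8; P2→P gives 8>4]
(A,R): not NE [P1→D gives 5>0; P2→P gives 8>3]
(A,S): not NE [P1→C gives 7>5; P2→P gives 8>1]
(B,P): NE
(B,Q): not NE [P1→D gives 10>0; P2→P gives 11>4]
(B,R): not NE [P1→D gives 5>1; P2→P gives 11>9]
(B,S): not NE [P2→P gives 11>8]
(C,P): not NE [P2→R gives 7>6]
(C,Q): not NE [P1→D gives 10>3; P2→R gives 7>0]
(C,R): not NE [P1→D gives 5>3]
(C,S): not NE [P2→R gives 7>4]
(D,P): not NE [P1→C gives 4>0; P2→S gives 6>1]
(D,Q): NE
(D,R): not NE [P2→S gives 6>0]
(D,S): not NE [P1→C gives 7>0]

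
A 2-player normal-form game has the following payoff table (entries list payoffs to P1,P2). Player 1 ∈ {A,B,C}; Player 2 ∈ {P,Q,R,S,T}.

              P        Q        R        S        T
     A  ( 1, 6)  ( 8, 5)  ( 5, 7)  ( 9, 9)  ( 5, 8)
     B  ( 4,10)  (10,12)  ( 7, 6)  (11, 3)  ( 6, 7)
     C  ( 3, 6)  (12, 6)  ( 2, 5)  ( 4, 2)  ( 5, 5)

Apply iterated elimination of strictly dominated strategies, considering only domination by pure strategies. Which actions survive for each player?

P1 drop A (B beats it: P:4>1 Q:10>8 R:7>5 S:11>9 T:6>5)
P2 drop R (P beats it: B:10>6 C:6>5)
P2 drop S (P beats it: B:10>3 C:6>2)
P2 drop T (P beats it: B:10>7 C:6>5)
P1→{B,C} P2→{P,Q}

Remaining: P1:{B,C} P2:{P,Q}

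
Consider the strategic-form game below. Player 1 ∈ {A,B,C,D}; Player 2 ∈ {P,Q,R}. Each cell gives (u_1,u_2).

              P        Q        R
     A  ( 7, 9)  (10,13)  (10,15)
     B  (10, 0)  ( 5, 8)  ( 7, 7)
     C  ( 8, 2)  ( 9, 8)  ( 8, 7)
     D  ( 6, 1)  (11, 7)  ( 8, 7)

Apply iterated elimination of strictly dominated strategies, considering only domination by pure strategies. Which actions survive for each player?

Survivors P1:{A,D} P2:{Q,R}

P2 drop P (Q beats it: A:13>9 B:8>0 C:8>2 D:7>1)
P1 drop B (A beats it: Q:10>5 R:10>7)
P1 drop C (A beats it: Q:10>9 R:10>8)
P1→{A,D} P2→{Q,R}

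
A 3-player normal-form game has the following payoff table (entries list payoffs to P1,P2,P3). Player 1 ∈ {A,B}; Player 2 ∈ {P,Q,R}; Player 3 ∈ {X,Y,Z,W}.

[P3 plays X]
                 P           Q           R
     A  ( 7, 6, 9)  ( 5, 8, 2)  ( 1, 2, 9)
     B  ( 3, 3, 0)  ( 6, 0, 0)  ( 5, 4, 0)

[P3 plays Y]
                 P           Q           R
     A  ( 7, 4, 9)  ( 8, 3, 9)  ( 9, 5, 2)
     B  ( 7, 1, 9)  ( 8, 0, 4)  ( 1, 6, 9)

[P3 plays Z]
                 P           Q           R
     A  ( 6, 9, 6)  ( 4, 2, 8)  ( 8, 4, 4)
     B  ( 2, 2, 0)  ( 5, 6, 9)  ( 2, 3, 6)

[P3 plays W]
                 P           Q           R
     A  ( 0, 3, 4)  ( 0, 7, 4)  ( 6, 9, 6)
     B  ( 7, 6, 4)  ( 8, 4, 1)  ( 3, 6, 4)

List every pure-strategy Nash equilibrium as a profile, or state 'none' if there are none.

(A,P,X): not NE [P2→Q gives 8>6]
(A,P,Y): not NE [P2→R gives 5>4]
(A,P,Z): not NE [P3→Y gives 9>6]
(A,P,W): not NE [P1→B gives 7>0; P2→R gives 9>3; P3→Y gives 9>4]
(A,Q,X): not NE [P1→B gives 6>5; P3→Y gives 9>2]
(A,Q,Y): not NE [P2→R gives 5>3]
(A,Q,Z): not NE [P1→B gives 5>4; P2→P gives 9>2; P3→Y gives 9>8]
(A,Q,W): not NE [P1→B gives 8>0; P2→R gives 9>7; P3→Y gives 9>4]
(A,R,X): not NE [P1→B gives 5>1; P2→Q gives 8>2]
(A,R,Y): not NE [P3→X gives 9>2]
(A,R,Z): not NE [P2→P gives 9>4; P3→X gives 9>4]
(A,R,W): not NE [P3→X gives 9>6]
(B,P,X): not NE [P1→A gives 7>3; P2→R gives 4>3; P3→Y gives 9>0]
(B,P,Y): not NE [P2→R gives 6>1]
(B,P,Z): not NE [P1→A gives 6>2; P2→Q gives 6>2; P3→Y gives 9>0]
(B,P,W): not NE [P3→Y gives 9>4]
(B,Q,X): not NE [P2→R gives 4>0; P3→Z gives 9>0]
(B,Q,Y): not NE [P2→R gives 6>0; P3→Z gives 9>4]
(B,Q,Z): NE
(B,Q,W): not NE [P2→R gives 6>4; P3→Z gives 9>1]
(B,R,X): not NE [P3→Y gives 9>0]
(B,R,Y): not NE [P1→A gives 9>1]
(B,R,Z): not NE [P1→A gives 8>2; P2→Q gives 6>3; P3→Y gives 9>6]
(B,R,W): not NE [P1→A gives 6>3; P3→Y gives 9>4]

NE set: (B,Q,Z)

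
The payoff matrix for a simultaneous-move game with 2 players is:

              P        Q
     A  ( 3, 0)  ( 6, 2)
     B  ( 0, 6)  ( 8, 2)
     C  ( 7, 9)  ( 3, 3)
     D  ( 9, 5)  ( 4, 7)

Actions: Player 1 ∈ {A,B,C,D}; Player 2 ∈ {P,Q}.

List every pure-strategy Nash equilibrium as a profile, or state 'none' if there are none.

Equilibria: none

(A,P): not NE [P1→D gives 9>3; P2→Q gives 2>0]
(A,Q): not NE [P1→B gives 8>6]
(B,P): not NE [P1→D gives 9>0]
(B,Q): not NE [P2→P gives 6>2]
(C,P): not NE [P1→D gives 9>7]
(C,Q): not NE [P1→B gives 8>3; P2→P gives 9>3]
(D,P): not NE [P2→Q gives 7>5]
(D,Q): not NE [P1→B gives 8>4]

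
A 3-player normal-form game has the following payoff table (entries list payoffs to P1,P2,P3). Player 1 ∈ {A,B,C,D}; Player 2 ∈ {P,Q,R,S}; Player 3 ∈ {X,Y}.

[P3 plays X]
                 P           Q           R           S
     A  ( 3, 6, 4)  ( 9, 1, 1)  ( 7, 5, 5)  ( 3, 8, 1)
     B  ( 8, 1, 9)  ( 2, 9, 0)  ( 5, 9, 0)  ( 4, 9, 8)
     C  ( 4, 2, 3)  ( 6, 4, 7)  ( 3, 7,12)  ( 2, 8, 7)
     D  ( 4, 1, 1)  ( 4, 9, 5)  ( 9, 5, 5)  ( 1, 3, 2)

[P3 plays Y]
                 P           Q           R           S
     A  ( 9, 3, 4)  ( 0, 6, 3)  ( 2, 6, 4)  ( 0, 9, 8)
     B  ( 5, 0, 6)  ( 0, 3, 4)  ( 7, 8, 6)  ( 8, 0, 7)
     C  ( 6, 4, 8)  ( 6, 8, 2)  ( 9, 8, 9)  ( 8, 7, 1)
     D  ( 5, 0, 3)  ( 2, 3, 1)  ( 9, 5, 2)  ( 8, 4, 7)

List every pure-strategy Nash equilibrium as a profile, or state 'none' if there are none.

(A,P,X): not NE [P1→B gives 8>3; P2→S gives 8>6]
(A,P,Y): not NE [P2→S gives 9>3]
(A,Q,X): not NE [P2→S gives 8>1; P3→Y gives 3>1]
(A,Q,Y): not NE [P1→C gives 6>0; P2→S gives 9>6]
(A,R,X): not NE [P1→D gives 9>7; P2→S gives 8>5]
(A,R,Y): not NE [P1→D gives 9>2; P2→S gives 9>6; P3→X gives 5>4]
(A,S,X): not NE [P1→B gives 4>3; P3→Y gives 8>1]
(A,S,Y): not NE [P1→D gives 8>0]
(B,P,X): not NE [P2→S gives 9>1]
(B,P,Y): not NE [P1→A gives 9>5; P2→R gives 8>0; P3→X gives 9>6]
(B,Q,X): not NE [P1→A gives 9>2; P3→Y gives 4>0]
(B,Q,Y): not NE [P1→C gives 6>0; P2→R gives 8>3]
(B,R,X): not NE [P1→D gives 9>5; P3→Y gives 6>0]
(B,R,Y): not NE [P1→D gives 9>7]
(B,S,X): NE
(B,S,Y): not NE [P2→R gives 8>0; P3→X gives 8>7]
(C,P,X): not NE [P1→B gives 8>4; P2→S gives 8>2; P3→Y gives 8>3]
(C,P,Y): not NE [P1→A gives 9>6; P2→R gives 8>4]
(C,Q,X): not NE [P1→A gives 9>6; P2→S gives 8>4]
(C,Q,Y): not NE [P3→X gives 7>2]
(C,R,X): not NE [P1→D gives 9>3; P2→S gives 8>7]
(C,R,Y): not NE [P3→X gives 12>9]
(C,S,X): not NE [P1→B gives 4>2]
(C,S,Y): not NE [P2→R gives 8>7; P3→X gives 7>1]
(D,P,X): not NE [P1→B gives 8>4; P2→Q gives 9>1; P3→Y gives 3>1]
(D,P,Y): not NE [P1→A gives 9>5; P2→R gives 5>0]
(D,Q,X): not NE [P1→A gives 9>4]
(D,Q,Y): not NE [P1→C gives 6>2; P2→R gives 5>3; P3→X gives 5>1]
(D,R,X): not NE [P2→Q gives 9>5]
(D,R,Y): not NE [P3→X gives 5>2]
(D,S,X): not NE [P1→B gives 4>1; P2→Q gives 9>3; P3→Y gives 7>2]
(D,S,Y): not NE [P2→R gives 5>4]

NE set: (B,S,X)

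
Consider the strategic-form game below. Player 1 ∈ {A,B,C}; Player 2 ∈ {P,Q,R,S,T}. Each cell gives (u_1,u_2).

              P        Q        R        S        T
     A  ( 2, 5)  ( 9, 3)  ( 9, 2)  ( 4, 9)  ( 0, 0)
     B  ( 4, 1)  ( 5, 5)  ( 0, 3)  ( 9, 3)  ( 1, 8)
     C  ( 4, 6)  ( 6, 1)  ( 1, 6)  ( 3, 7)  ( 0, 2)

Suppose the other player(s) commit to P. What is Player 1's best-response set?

u_1(A vs P) = 2
u_1(B vs P) = 4
u_1(C vs P) = 4
max payoff 4 at {B,C}

BR_1 = {B,C}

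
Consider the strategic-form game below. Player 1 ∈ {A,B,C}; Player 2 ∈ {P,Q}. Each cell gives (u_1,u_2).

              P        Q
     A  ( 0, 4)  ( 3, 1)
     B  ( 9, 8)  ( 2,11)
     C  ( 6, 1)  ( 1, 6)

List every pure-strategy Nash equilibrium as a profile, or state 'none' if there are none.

(A,P): not NE [P1→B gives 9>0]
(A,Q): not NE [P2→P gives 4>1]
(B,P): not NE [P2→Q gives 11>8]
(B,Q): not NE [P1→A gives 3>2]
(C,P): not NE [P1→B gives 9>6; P2→Q gives 6>1]
(C,Q): not NE [P1→A gives 3>1]

No pure NE.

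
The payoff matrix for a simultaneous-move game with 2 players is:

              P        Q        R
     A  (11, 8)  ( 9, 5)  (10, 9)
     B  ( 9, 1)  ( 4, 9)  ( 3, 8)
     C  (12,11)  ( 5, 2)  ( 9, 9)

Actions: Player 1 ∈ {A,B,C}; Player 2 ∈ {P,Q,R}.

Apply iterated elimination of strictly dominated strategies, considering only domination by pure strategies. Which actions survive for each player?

P1 drop B (A beats it: P:11>9 Q:9>4 R:10>3)
P2 drop Q (P beats it: A:8>5 C:11>2)
P1→{A,C} P2→{P,R}

Survivors P1:{A,C} P2:{P,R}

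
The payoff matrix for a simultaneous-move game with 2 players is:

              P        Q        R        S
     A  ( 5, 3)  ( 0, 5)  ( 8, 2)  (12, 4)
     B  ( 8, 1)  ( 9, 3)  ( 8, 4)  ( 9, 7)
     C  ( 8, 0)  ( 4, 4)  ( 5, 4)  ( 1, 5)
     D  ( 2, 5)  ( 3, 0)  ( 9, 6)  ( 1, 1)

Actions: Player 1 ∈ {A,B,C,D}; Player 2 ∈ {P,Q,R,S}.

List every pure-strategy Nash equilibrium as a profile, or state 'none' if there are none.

NE set: (D,R)

(A,P): not NE [P1→C gives 8>5; P2→Q gives 5>3]
(A,Q): not NE [P1→B gives 9>0]
(A,R): not NE [P1→D gives 9>8; P2→Q gives 5>2]
(A,S): not NE [P2→Q gives 5>4]
(B,P): not NE [P2→S gives 7>1]
(B,Q): not NE [P2→S gives 7>3]
(B,R): not NE [P1→D gives 9>8; P2→S gives 7>4]
(B,S): not NE [P1→A gives 12>9]
(C,P): not NE [P2→S gives 5>0]
(C,Q): not NE [P1→B gives 9>4; P2→S gives 5>4]
(C,R): not NE [P1→D gives 9>5; P2→S gives 5>4]
(C,S): not NE [P1→A gives 12>1]
(D,P): not NE [P1→C gives 8>2; P2→R gives 6>5]
(D,Q): not NE [P1→B gives 9>3; P2→R gives 6>0]
(D,R): NE
(D,S): not NE [P1→A gives 12>1; P2→R gives 6>1]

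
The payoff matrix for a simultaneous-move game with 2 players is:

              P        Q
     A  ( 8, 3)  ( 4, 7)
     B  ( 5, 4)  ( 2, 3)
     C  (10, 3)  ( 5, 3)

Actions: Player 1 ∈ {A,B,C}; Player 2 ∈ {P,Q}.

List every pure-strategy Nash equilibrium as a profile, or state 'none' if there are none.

PSNE = {(C,P), (C,Q)}

(A,P): not NE [P1→C gives 10>8; P2→Q gives 7>3]
(A,Q): not NE [P1→C gives 5>4]
(B,P): not NE [P1→C gives 10>5]
(B,Q): not NE [P1→C gives 5>2; P2→P gives 4>3]
(C,P): NE
(C,Q): NE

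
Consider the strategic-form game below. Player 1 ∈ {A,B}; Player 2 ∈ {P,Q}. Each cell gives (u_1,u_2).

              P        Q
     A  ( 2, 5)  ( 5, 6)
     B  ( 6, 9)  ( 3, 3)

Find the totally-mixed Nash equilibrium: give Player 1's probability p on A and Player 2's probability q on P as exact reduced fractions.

P1 indiff ⇒ q·2+(1-q)·5 = q·6+(1-q)·3 ⇒ q(-4) = (1-q)(-2) ⇒ q = 1/3
P2 indiff ⇒ p·5+(1-p)·9 = p·6+(1-p)·3 ⇒ p(-1) = (1-p)(-6) ⇒ p = 6/7

p=6/7, q=1/3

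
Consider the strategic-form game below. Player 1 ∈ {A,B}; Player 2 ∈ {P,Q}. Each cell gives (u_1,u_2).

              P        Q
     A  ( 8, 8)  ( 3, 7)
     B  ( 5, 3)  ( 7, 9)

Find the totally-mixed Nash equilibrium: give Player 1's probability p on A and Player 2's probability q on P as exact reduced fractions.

(p,q) = (6/7, 4/7)

P1 indiff ⇒ q·8+(1-q)·3 = q·5+(1-q)·7 ⇒ q(3) = (1-q)(4) ⇒ q = 4/7
P2 indiff ⇒ p·8+(1-p)·3 = p·7+(1-p)·9 ⇒ p(1) = (1-p)(6) ⇒ p = 6/7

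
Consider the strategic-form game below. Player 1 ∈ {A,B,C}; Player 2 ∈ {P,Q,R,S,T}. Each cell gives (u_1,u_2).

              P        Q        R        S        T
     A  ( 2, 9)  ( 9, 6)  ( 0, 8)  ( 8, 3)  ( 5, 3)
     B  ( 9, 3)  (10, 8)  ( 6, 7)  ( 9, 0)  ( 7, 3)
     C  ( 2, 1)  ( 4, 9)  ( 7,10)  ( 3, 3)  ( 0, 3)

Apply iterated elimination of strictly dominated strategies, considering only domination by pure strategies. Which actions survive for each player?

Remaining: P1:{B,C} P2:{Q,R}

P1 drop A (B beats it: P:9>2 Q:10>9 R:6>0 S:9>8 T:7>5)
P2 drop P (Q beats it: B:8>3 C:9>1)
P2 drop S (Q beats it: B:8>0 C:9>3)
P2 drop T (Q beats it: B:8>3 C:9>3)
P1→{B,C} P2→{Q,R}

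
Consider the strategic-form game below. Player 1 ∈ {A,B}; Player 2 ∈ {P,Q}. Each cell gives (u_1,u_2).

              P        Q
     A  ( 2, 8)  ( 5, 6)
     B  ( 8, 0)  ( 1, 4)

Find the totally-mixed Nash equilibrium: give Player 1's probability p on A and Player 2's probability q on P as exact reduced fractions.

P1 indiff ⇒ q·2+(1-q)·5 = q·8+(1-q)·1 ⇒ q(-6) = (1-q)(-4) ⇒ q = 2/5
P2 indiff ⇒ p·8+(1-p)·0 = p·6+(1-p)·4 ⇒ p(2) = (1-p)(4) ⇒ p = 2/3

p=2/3, q=2/5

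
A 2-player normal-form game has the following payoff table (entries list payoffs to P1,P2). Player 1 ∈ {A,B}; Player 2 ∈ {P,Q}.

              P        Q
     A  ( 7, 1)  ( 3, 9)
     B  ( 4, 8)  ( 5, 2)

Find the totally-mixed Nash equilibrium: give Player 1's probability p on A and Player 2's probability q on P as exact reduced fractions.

(p,q) = (3/7, 2/5)

P1 indiff ⇒ q·7+(1-q)·3 = q·4+(1-q)·5 ⇒ q(3) = (1-q)(2) ⇒ q = 2/5
P2 indiff ⇒ p·1+(1-p)·8 = p·9+(1-p)·2 ⇒ p(-8) = (1-p)(-6) ⇒ p = 3/7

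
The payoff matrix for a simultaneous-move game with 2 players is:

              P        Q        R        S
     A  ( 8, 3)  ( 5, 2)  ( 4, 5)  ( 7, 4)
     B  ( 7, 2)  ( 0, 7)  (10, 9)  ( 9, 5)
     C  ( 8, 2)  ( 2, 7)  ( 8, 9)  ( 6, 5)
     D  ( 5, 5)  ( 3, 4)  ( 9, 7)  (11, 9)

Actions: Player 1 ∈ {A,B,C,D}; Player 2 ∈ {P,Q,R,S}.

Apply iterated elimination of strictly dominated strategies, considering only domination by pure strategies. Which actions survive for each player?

IESDS → P1:{B,D} P2:{R,S}

P2 drop P (R beats it: A:5>3 B:9>2 C:9>2 D:7>5)
P1 drop C (D beats it: Q:3>2 R:9>8 S:11>6)
P2 drop Q (R beats it: A:5>2 B:9>7 D:7>4)
P1 drop A (B beats it: R:10>4 S:9>7)
P1→{B,D} P2→{R,S}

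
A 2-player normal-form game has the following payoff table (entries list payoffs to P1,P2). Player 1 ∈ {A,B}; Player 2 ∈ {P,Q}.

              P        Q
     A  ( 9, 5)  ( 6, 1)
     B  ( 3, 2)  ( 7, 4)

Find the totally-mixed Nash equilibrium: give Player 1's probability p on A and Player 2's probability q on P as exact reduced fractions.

(p,q) = (1/3, 1/7)

P1 indiff ⇒ q·9+(1-q)·6 = q·3+(1-q)·7 ⇒ q(6) = (1-q)(1) ⇒ q = 1/7
P2 indiff ⇒ p·5+(1-p)·2 = p·1+(1-p)·4 ⇒ p(4) = (1-p)(2) ⇒ p = 1/3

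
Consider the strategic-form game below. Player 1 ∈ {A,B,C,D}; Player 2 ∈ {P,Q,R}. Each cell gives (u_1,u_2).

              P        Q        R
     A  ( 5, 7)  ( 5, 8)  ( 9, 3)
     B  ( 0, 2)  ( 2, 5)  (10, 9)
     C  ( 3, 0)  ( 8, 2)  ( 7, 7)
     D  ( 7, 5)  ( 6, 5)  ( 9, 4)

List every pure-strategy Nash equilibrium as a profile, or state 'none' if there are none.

PSNE = {(B,R), (D,P)}

(A,P): not NE [P1→D gives 7>5; P2→Q gives 8>7]
(A,Q): not NE [P1→C gives 8>5]
(A,R): not NE [P1→B gives 10>9; P2→Q gives 8>3]
(B,P): not NE [P1→D gives 7>0; P2→R gives 9>2]
(B,Q): not NE [P1→C gives 8>2; P2→R gives 9>5]
(B,R): NE
(C,P): not NE [P1→D gives 7>3; P2→R gives 7>0]
(C,Q): not NE [P2→R gives 7>2]
(C,R): not NE [P1→B gives 10>7]
(D,P): NE
(D,Q): not NE [P1→C gives 8>6]
(D,R): not NE [P1→B gives 10>9; P2→Q gives 5>4]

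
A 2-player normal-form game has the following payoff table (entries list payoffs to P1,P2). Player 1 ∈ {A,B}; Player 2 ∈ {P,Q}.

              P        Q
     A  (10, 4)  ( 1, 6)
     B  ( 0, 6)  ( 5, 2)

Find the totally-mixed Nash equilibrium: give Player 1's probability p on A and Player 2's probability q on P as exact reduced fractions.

P1 indiff ⇒ q·10+(1-q)·1 = q·0+(1-q)·5 ⇒ q(10) = (1-q)(4) ⇒ q = 2/7
P2 indiff ⇒ p·4+(1-p)·6 = p·6+(1-p)·2 ⇒ p(-2) = (1-p)(-4) ⇒ p = 2/3

P1 mixes 2/3 on A; P2 mixes 2/7 on P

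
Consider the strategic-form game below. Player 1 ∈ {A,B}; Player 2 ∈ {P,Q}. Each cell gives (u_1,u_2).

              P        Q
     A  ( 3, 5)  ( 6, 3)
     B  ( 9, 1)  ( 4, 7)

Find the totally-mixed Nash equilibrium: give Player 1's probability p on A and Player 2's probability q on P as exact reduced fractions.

P1 indiff ⇒ q·3+(1-q)·6 = q·9+(1-q)·4 ⇒ q(-6) = (1-q)(-2) ⇒ q = 1/4
P2 indiff ⇒ p·5+(1-p)·1 = p·3+(1-p)·7 ⇒ p(2) = (1-p)(6) ⇒ p = 3/4

p=3/4, q=1/4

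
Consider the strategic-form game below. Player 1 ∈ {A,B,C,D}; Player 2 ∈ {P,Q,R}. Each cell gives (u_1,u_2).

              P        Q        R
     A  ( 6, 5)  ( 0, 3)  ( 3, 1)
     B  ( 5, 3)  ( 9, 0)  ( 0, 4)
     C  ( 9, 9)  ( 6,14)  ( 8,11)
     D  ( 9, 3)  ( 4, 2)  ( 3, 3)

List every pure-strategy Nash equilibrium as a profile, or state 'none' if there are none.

(A,P): not NE [P1→D gives 9>6]
(A,Q): not NE [P1→B gives 9>0; P2→P gives 5>3]
(A,R): not NE [P1→C gives 8>3; P2→P gives 5>1]
(B,P): not NE [P1→D gives 9>5; P2→R gives 4>3]
(B,Q): not NE [P2→R gives 4>0]
(B,R): not NE [P1→C gives 8>0]
(C,P): not NE [P2→Q gives 14>9]
(C,Q): not NE [P1→B gives 9>6]
(C,R): not NE [P2→Q gives 14>11]
(D,P): NE
(D,Q): not NE [P1→B gives 9>4; P2→R gives 3>2]
(D,R): not NE [P1→C gives 8>3]

NE set: (D,P)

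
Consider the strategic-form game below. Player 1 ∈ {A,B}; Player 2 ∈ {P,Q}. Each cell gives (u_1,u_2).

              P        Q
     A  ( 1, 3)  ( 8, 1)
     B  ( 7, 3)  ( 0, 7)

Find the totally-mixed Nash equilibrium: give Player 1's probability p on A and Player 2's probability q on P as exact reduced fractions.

P1 indiff ⇒ q·1+(1-q)·8 = q·7+(1-q)·0 ⇒ q(-6) = (1-q)(-8) ⇒ q = 4/7
P2 indiff ⇒ p·3+(1-p)·3 = p·1+(1-p)·7 ⇒ p(2) = (1-p)(4) ⇒ p = 2/3

P1 mixes 2/3 on A; P2 mixes 4/7 on P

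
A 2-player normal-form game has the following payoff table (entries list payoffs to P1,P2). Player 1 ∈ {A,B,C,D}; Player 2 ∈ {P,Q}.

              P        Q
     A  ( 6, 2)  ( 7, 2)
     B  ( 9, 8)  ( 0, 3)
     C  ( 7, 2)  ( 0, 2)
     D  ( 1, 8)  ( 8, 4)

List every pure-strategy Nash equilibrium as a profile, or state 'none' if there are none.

NE set: (B,P)

(A,P): not NE [P1→B gives 9>6]
(A,Q): not NE [P1→D gives 8>7]
(B,P): NE
(B,Q): not NE [P1→D gives 8>0; P2→P gives 8>3]
(C,P): not NE [P1→B gives 9>7]
(C,Q): not NE [P1→D gives 8>0]
(D,P): not NE [P1→B gives 9>1]
(D,Q): not NE [P2→P gives 8>4]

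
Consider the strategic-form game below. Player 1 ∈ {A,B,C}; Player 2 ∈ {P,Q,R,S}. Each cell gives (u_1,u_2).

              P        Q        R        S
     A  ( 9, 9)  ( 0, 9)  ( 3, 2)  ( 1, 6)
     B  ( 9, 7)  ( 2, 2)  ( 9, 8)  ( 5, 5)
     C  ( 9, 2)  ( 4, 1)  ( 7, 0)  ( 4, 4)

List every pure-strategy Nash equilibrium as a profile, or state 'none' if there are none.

NE set: (A,P), (B,R)

(A,P): NE
(A,Q): not NE [P1→C gives 4>0]
(A,R): not NE [P1→B gives 9>3; P2→Q gives 9>2]
(A,S): not NE [P1→B gives 5>1; P2→Q gives 9>6]
(B,P): not NE [P2→R gives 8>7]
(B,Q): not NE [P1→C gives 4>2; P2→R gives 8>2]
(B,R): NE
(B,S): not NE [P2→R gives 8>5]
(C,P): not NE [P2→S gives 4>2]
(C,Q): not NE [P2→S gives 4>1]
(C,R): not NE [P1→B gives 9>7; P2→S gives 4>0]
(C,S): not NE [P1→B gives 5>4]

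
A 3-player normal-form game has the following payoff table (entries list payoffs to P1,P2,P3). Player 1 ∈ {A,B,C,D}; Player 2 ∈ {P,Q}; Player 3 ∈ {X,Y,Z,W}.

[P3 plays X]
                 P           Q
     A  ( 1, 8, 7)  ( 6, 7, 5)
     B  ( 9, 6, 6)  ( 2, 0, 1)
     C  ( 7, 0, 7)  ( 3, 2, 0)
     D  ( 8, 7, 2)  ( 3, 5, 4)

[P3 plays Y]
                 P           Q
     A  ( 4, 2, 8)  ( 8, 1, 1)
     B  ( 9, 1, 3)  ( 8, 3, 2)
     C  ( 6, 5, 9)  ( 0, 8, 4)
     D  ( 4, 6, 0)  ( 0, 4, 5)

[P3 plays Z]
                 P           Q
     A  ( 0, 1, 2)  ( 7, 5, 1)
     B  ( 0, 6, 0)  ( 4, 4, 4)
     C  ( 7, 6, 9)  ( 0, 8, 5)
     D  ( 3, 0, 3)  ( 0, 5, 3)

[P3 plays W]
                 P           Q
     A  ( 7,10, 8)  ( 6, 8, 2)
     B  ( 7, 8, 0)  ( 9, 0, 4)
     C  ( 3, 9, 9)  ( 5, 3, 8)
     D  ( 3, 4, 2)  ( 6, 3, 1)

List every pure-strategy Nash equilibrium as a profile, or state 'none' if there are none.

NE set: (A,P,W), (B,P,X)

(A,P,X): not NE [P1→B gives 9>1; P3→W gives 8>7]
(A,P,Y): not NE [P1→B gives 9>4]
(A,P,Z): not NE [P1→C gives 7>0; P2→Q gives 5>1; P3→W gives 8>2]
(A,P,W): NE
(A,Q,X): not NE [P2→P gives 8>7]
(A,Q,Y): not NE [P2→P gives 2>1; P3→X gives 5>1]
(A,Q,Z): not NE [P3→X gives 5>1]
(A,Q,W): not NE [P1→B gives 9>6; P2→P gives 10>8; P3→X gives 5>2]
(B,P,X): NE
(B,P,Y): not NE [P2→Q gives 3>1; P3→X gives 6>3]
(B,P,Z): not NE [P1→C gives 7>0; P3→X gives 6>0]
(B,P,W): not NE [P3→X gives 6>0]
(B,Q,X): not NE [P1→A gives 6>2; P2→P gives 6>0; P3→W gives 4>1]
(B,Q,Y): not NE [P3→W gives 4>2]
(B,Q,Z): not NE [P1→A gives 7>4; P2→P gives 6>4]
(B,Q,W): not NE [P2→P gives 8>0]
(C,P,X): not NE [P1→B gives 9>7; P2→Q gives 2>0; P3→W gives 9>7]
(C,P,Y): not NE [P1→B gives 9>6; P2→Q gives 8>5]
(C,P,Z): not NE [P2→Q gives 8>6]
(C,P,W): not NE [P1→B gives 7>3]
(C,Q,X): not NE [P1→A gives 6>3; P3→W gives 8>0]
(C,Q,Y): not NE [P1→B gives 8>0; P3→W gives 8>4]
(C,Q,Z): not NE [P1→A gives 7>0; P3→W gives 8>5]
(C,Q,W): not NE [P1→B gives 9>5; P2→P gives 9>3]
(D,P,X): not NE [P1→B gives 9>8; P3→Z gives 3>2]
(D,P,Y): not NE [P1→B gives 9>4; P3→Z gives 3>0]
(D,P,Z): not NE [P1→C gives 7>3; P2→Q gives 5>0]
(D,P,W): not NE [P1→B gives 7>3; P3→Z gives 3>2]
(D,Q,X): not NE [P1→A gives 6>3; P2→P gives 7>5; P3→Y gives 5>4]
(D,Q,Y): not NE [P1→B gives 8>0; P2→P gives 6>4]
(D,Q,Z): not NE [P1→A gives 7>0; P3→Y gives 5>3]
(D,Q,W): not NE [P1→B gives 9>6; P2→P gives 4>3; P3→Y gives 5>1]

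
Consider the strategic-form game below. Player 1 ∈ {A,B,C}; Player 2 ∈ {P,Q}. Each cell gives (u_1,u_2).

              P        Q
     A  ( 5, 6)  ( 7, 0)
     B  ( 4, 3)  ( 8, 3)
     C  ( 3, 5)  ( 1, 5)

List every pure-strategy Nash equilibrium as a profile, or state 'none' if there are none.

(A,P): NE
(A,Q): not NE [P1→B gives 8>7; P2→P gives 6>0]
(B,P): not NE [P1→A gives 5>4]
(B,Q): NE
(C,P): not NE [P1→A gives 5>3]
(C,Q): not NE [P1→B gives 8>1]

Nash profiles: (A,P), (B,Q)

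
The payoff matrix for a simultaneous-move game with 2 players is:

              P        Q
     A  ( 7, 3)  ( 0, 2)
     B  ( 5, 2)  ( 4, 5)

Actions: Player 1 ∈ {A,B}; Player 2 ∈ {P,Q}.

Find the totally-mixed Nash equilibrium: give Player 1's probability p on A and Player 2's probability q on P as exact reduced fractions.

P1 indiff ⇒ q·7+(1-q)·0 = q·5+(1-q)·4 ⇒ q(2) = (1-q)(4) ⇒ q = 2/3
P2 indiff ⇒ p·3+(1-p)·2 = p·2+(1-p)·5 ⇒ p(1) = (1-p)(3) ⇒ p = 3/4

p=3/4, q=2/3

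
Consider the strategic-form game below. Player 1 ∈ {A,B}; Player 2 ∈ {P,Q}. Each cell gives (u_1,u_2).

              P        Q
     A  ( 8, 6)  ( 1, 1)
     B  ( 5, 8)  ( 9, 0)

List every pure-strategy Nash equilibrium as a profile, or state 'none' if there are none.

Nash profiles: (A,P)

(A,P): NE
(A,Q): not NE [P1→B gives 9>1; P2→P gives 6>1]
(B,P): not NE [P1→A gives 8>5]
(B,Q): not NE [P2→P gives 8>0]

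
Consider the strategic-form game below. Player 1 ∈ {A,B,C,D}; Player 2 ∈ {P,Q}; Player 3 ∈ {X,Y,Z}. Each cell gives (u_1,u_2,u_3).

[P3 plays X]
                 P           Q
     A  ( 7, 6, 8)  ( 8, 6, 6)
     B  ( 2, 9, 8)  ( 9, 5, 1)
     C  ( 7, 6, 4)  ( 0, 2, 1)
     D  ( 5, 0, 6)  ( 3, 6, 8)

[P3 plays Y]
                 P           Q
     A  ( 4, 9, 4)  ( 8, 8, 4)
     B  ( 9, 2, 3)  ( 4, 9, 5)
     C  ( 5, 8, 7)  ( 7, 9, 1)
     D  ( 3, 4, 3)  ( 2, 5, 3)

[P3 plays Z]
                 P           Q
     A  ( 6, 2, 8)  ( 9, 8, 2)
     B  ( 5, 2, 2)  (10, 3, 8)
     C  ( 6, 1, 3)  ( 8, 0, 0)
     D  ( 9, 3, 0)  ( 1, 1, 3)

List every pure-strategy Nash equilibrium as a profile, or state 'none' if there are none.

(A,P,X): NE
(A,P,Y): not NE [P1→B gives 9>4; P3→Z gives 8>4]
(A,P,Z): not NE [P1→D gives 9>6; P2→Q gives 8>2]
(A,Q,X): not NE [P1→B gives 9>8]
(A,Q,Y): not NE [P2→P gives 9>8; P3→X gives 6>4]
(A,Q,Z): not NE [P1→B gives 10>9; P3→X gives 6>2]
(B,P,X): not NE [P1→C gives 7>2]
(B,P,Y): not NE [P2→Q gives 9>2; P3→X gives 8>3]
(B,P,Z): not NE [P1→D gives 9>5; P2→Q gives 3>2; P3→X gives 8>2]
(B,Q,X): not NE [P2→P gives 9>5; P3→Z gives 8>1]
(B,Q,Y): not NE [P1→A gives 8>4; P3→Z gives 8>5]
(B,Q,Z): NE
(C,P,X): not NE [P3→Y gives 7>4]
(C,P,Y): not NE [P1→B gives 9>5; P2→Q gives 9>8]
(C,P,Z): not NE [P1→D gives 9>6; P3→Y gives 7>3]
(C,Q,X): not NE [P1→B gives 9>0; P2→P gives 6>2]
(C,Q,Y): not NE [P1→A gives 8>7]
(C,Q,Z): not NE [P1→B gives 10>8; P2→P gives 1>0; P3→Y gives 1>0]
(D,P,X): not NE [P1→C gives 7>5; P2→Q gives 6>0]
(D,P,Y): not NE [P1→B gives 9>3; P2→Q gives 5>4; P3→X gives 6>3]
(D,P,Z): not NE [P3→X gives 6>0]
(D,Q,X): not NE [P1→B gives 9>3]
(D,Q,Y): not NE [P1→A gives 8>2; P3→X gives 8>3]
(D,Q,Z): not NE [P1→B gives 10>1; P2→P gives 3>1; P3→X gives 8>3]

NE set: (A,P,X), (B,Q,Z)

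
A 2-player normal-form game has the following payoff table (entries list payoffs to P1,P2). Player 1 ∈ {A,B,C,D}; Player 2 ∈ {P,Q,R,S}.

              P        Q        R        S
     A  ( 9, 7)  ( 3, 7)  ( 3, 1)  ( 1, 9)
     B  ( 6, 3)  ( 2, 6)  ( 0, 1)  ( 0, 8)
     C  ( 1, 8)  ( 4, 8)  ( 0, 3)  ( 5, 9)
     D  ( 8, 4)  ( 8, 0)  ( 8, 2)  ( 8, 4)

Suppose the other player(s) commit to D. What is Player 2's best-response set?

u_2(P vs D) = 4
u_2(Q vs D) = 0
u_2(R vs D) = 2
u_2(S vs D) = 4
max payoff 4 at {P,S}

P2 best: {P,S}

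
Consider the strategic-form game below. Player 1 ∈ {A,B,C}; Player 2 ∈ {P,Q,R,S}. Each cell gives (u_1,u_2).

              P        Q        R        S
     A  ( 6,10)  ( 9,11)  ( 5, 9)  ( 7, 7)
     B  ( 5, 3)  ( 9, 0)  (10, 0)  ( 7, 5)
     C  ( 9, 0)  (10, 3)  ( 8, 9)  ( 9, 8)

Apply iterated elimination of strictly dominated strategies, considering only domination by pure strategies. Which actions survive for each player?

P1 drop A (C beats it: P:9>6 Q:10>9 R:8>5 S:9>7)
P2 drop P (S beats it: B:5>3 C:8>0)
P2 drop Q (S beats it: B:5>0 C:8>3)
P1→{B,C} P2→{R,S}

IESDS → P1:{B,C} P2:{R,S}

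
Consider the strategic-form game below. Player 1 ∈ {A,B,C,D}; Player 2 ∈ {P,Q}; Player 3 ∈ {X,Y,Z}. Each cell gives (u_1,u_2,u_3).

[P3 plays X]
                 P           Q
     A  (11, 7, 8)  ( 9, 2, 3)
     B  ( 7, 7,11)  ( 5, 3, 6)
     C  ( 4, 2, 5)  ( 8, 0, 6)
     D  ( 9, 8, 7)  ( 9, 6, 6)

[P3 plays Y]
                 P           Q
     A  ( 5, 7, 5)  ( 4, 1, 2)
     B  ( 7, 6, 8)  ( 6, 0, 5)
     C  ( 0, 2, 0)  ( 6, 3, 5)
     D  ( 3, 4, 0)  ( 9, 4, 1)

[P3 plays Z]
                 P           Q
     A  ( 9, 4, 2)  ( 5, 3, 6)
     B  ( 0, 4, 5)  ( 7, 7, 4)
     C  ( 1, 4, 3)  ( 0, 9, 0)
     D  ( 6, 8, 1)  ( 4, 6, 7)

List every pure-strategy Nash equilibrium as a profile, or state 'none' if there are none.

PSNE = {(A,P,X)}

(A,P,X): NE
(A,P,Y): not NE [P1→B gives 7>5; P3→X gives 8>5]
(A,P,Z): not NE [P3→X gives 8>2]
(A,Q,X): not NE [P2→P gives 7>2; P3→Z gives 6>3]
(A,Q,Y): not NE [P1→D gives 9>4; P2→P gives 7>1; P3→Z gives 6>2]
(A,Q,Z): not NE [P1→B gives 7>5; P2→P gives 4>3]
(B,P,X): not NE [P1→A gives 11>7]
(B,P,Y): not NE [P3→X gives 11>8]
(B,P,Z): not NE [P1→A gives 9>0; P2→Q gives 7>4; P3→X gives 11>5]
(B,Q,X): not NE [P1→D gives 9>5; P2→P gives 7>3]
(B,Q,Y): not NE [P1→D gives 9>6; P2→P gives 6>0; P3→X gives 6>5]
(B,Q,Z): not NE [P3→X gives 6>4]
(C,P,X): not NE [P1→A gives 11>4]
(C,P,Y): not NE [P1→B gives 7>0; P2→Q gives 3>2; P3→X gives 5>0]
(C,P,Z): not NE [P1→A gives 9>1; P2→Q gives 9>4; P3→X gives 5>3]
(C,Q,X): not NE [P1→D gives 9>8; P2→P gives 2>0]
(C,Q,Y): not NE [P1→D gives 9>6; P3→X gives 6>5]
(C,Q,Z): not NE [P1→B gives 7>0; P3→X gives 6>0]
(D,P,X): not NE [P1→A gives 11>9]
(D,P,Y): not NE [P1→B gives 7>3; P3→X gives 7>0]
(D,P,Z): not NE [P1→A gives 9>6; P3→X gives 7>1]
(D,Q,X): not NE [P2→P gives 8>6; P3→Z gives 7>6]
(D,Q,Y): not NE [P3→Z gives 7>1]
(D,Q,Z): not NE [P1→B gives 7>4; P2→P gives 8>6]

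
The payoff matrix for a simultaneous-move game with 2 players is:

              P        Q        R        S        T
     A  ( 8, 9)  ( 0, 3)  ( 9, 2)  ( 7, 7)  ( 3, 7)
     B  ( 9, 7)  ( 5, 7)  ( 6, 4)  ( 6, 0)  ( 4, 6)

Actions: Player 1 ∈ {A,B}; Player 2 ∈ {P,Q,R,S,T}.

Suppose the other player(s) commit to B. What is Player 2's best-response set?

u_2(P vs B) = 7
u_2(Q vs B) = 7
u_2(R vs B) = 4
u_2(S vs B) = 0
u_2(T vs B) = 6
max payoff 7 at {P,Q}

argmax u_2 = {P,Q}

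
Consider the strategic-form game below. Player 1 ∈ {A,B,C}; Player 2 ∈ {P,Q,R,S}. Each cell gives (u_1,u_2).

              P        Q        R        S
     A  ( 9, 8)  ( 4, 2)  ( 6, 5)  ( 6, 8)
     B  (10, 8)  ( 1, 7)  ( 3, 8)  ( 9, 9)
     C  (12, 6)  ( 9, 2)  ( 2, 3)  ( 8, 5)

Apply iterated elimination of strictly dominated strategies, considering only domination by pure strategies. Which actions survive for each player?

Survivors P1:{B,C} P2:{P,S}

P2 drop Q (P beats it: A:8>2 B:8>7 C:6>2)
P2 drop R (S beats it: A:8>5 B:9>8 C:5>3)
P1 drop A (B beats it: P:10>9 S:9>6)
P1→{B,C} P2→{P,S}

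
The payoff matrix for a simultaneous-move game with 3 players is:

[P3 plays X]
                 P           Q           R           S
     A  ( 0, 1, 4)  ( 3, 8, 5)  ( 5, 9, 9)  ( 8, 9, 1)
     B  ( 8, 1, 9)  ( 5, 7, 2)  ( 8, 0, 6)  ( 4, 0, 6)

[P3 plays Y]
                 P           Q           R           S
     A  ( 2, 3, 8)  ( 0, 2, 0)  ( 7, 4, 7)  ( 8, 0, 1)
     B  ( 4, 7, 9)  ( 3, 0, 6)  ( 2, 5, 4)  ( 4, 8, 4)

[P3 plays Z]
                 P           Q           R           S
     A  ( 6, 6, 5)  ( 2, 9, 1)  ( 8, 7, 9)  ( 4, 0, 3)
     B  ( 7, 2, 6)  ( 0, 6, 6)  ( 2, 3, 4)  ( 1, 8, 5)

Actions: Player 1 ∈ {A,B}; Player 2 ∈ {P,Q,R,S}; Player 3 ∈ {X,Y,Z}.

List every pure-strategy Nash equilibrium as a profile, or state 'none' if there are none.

No pure NE.

(A,P,X): not NE [P1→B gives 8>0; P2→S gives 9>1; P3→Y gives 8>4]
(A,P,Y): not NE [P1→B gives 4>2; P2→R gives 4>3]
(A,P,Z): not NE [P1→B gives 7>6; P2→Q gives 9>6; P3→Y gives 8>5]
(A,Q,X): not NE [P1→B gives 5>3; P2→S gives 9>8]
(A,Q,Y): not NE [P1→B gives 3>0; P2→R gives 4>2; P3→X gives 5>0]
(A,Q,Z): not NE [P3→X gives 5>1]
(A,R,X): not NE [P1→B gives 8>5]
(A,R,Y): not NE [P3→Z gives 9>7]
(A,R,Z): not NE [P2→Q gives 9>7]
(A,S,X): not NE [P3→Z gives 3>1]
(A,S,Y): not NE [P2→R gives 4>0; P3→Z gives 3>1]
(A,S,Z): not NE [P2→Q gives 9>0]
(B,P,X): not NE [P2→Q gives 7>1]
(B,P,Y): not NE [P2→S gives 8>7]
(B,P,Z): not NE [P2→S gives 8>2; P3→Y gives 9>6]
(B,Q,X): not NE [P3→Z gives 6>2]
(B,Q,Y): not NE [P2→S gives 8>0]
(B,Q,Z): not NE [P1→A gives 2>0; P2→S gives 8>6]
(B,R,X): not NE [P2→Q gives 7>0]
(B,R,Y): not NE [P1→A gives 7>2; P2→S gives 8>5; P3→X gives 6>4]
(B,R,Z): not NE [P1→A gives 8>2; P2→S gives 8>3; P3→X gives 6>4]
(B,S,X): not NE [P1→A gives 8>4; P2→Q gives 7>0]
(B,S,Y): not NE [P1→A gives 8>4; P3→X gives 6>4]
(B,S,Z): not NE [P1→A gives 4>1; P3→X gives 6>5]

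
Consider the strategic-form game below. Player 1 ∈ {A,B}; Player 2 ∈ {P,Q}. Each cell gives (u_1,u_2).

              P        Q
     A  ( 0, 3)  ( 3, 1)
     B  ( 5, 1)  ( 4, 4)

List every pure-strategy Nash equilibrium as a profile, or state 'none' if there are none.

(A,P): not NE [P1→B gives 5>0]
(A,Q): not NE [P1→B gives 4>3; P2→P gives 3>1]
(B,P): not NE [P2→Q gives 4>1]
(B,Q): NE

NE set: (B,Q)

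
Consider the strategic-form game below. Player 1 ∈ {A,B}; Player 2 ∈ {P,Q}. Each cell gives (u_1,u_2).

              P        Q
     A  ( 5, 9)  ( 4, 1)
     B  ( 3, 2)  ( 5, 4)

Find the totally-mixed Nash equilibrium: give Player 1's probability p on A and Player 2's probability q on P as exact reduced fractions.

P1 indiff ⇒ q·5+(1-q)·4 = q·3+(1-q)·5 ⇒ q(2) = (1-q)(1) ⇒ q = 1/3
P2 indiff ⇒ p·9+(1-p)·2 = p·1+(1-p)·4 ⇒ p(8) = (1-p)(2) ⇒ p = 1/5

(p,q) = (1/5, 1/3)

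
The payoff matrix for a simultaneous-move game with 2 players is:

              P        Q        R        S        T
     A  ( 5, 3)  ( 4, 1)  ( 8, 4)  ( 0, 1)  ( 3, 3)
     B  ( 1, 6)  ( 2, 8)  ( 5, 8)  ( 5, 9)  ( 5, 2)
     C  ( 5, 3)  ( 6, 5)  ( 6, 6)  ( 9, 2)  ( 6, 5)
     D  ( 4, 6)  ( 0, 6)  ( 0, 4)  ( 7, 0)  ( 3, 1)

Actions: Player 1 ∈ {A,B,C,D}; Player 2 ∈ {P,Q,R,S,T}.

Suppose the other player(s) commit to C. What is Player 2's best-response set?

u_2(P vs C) = 3
u_2(Q vs C) = 5
u_2(R vs C) = 6
u_2(S vs C) = 2
u_2(T vs C) = 5
max payoff 6 at {R}

BR_2 = {R}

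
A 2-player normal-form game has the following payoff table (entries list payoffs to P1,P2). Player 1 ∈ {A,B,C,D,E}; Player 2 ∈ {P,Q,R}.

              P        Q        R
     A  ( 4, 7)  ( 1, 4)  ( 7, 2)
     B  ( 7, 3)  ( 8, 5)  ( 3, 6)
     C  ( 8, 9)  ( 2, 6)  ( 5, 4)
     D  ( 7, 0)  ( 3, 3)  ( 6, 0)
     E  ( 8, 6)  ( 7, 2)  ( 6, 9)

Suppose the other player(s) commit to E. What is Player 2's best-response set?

argmax u_2 = {R}

u_2(P vs E) = 6
u_2(Q vs E) = 2
u_2(R vs E) = 9
max payoff 9 at {R}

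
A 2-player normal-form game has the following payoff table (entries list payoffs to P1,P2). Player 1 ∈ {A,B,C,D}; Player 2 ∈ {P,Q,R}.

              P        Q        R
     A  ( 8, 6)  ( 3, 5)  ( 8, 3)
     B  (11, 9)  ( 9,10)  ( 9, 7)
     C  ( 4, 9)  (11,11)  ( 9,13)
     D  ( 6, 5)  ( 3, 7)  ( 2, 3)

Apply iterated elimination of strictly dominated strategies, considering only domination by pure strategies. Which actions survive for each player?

Survivors P1:{B,C} P2:{Q,R}

P1 drop A (B beats it: P:11>8 Q:9>3 R:9>8)
P1 drop D (B beats it: P:11>6 Q:9>3 R:9>2)
P2 drop P (Q beats it: B:10>9 C:11>9)
P1→{B,C} P2→{Q,R}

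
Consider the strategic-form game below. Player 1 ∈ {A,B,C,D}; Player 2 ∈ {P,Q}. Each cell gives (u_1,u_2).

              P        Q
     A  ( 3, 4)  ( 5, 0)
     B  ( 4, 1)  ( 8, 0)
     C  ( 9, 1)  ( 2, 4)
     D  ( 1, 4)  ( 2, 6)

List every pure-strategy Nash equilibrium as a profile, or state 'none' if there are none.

Equilibria: none

(A,P): not NE [P1→C gives 9>3]
(A,Q): not NE [P1→B gives 8>5; P2→P gives 4>0]
(B,P): not NE [P1→C gives 9>4]
(B,Q): not NE [P2→P gives 1>0]
(C,P): not NE [P2→Q gives 4>1]
(C,Q): not NE [P1→B gives 8>2]
(D,P): not NE [P1→C gives 9>1; P2→Q gives 6>4]
(D,Q): not NE [P1→B gives 8>2]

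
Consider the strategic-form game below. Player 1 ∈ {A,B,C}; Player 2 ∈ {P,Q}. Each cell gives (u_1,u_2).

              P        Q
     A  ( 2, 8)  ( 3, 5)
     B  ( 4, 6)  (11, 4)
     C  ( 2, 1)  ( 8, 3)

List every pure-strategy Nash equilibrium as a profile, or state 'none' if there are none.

(A,P): not NE [P1→B gives 4>2]
(A,Q): not NE [P1→B gives 11>3; P2→P gives 8>5]
(B,P): NE
(B,Q): not NE [P2→P gives 6>4]
(C,P): not NE [P1→B gives 4>2; P2→Q gives 3>1]
(C,Q): not NE [P1→B gives 11>8]

PSNE = {(B,P)}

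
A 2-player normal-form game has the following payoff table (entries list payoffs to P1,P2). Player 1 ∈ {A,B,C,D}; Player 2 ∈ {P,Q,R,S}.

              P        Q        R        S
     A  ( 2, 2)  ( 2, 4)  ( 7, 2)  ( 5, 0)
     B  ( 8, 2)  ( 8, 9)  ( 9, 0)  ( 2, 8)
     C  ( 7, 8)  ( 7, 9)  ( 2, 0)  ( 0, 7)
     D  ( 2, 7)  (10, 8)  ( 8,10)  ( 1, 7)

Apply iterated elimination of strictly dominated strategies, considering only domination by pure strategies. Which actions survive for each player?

P1 drop C (B beats it: P:8>7 Q:8>7 R:9>2 S:2>0)
P2 drop P (Q beats it: A:4>2 B:9>2 D:8>7)
P2 drop S (Q beats it: A:4>0 B:9>8 D:8>7)
P1 drop A (B beats it: Q:8>2 R:9>7)
P1→{B,D} P2→{Q,R}

IESDS → P1:{B,D} P2:{Q,R}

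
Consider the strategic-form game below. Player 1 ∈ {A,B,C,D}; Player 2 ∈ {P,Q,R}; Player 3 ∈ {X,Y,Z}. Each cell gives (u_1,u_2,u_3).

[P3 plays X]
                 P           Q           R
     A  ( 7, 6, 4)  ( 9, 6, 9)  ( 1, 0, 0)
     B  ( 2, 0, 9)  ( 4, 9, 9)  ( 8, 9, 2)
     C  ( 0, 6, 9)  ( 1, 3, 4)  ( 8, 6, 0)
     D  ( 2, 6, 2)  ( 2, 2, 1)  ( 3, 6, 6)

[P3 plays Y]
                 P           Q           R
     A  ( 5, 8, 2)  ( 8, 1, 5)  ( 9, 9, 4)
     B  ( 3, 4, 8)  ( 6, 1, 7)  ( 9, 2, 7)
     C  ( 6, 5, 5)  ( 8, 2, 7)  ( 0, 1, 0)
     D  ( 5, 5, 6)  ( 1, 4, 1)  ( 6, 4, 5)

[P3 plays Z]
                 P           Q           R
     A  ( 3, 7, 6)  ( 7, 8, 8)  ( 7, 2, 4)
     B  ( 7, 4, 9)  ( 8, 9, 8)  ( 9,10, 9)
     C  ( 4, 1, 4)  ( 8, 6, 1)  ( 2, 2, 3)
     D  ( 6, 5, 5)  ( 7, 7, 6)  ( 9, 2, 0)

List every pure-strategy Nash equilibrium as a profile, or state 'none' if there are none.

NE set: (A,Q,X), (A,R,Y), (B,R,Z)

(A,P,X): not NE [P3→Z gives 6>4]
(A,P,Y): not NE [P1→C gives 6>5; P2→R gives 9>8; P3→Z gives 6>2]
(A,P,Z): not NE [P1→B gives 7>3; P2→Q gives 8>7]
(A,Q,X): NE
(A,Q,Y): not NE [P2→R gives 9>1; P3→X gives 9>5]
(A,Q,Z): not NE [P1→C gives 8>7; P3→X gives 9>8]
(A,R,X): not NE [P1→C gives 8>1; P2→Q gives 6>0; P3→Z gives 4>0]
(A,R,Y): NE
(A,R,Z): not NE [P1→D gives 9>7; P2→Q gives 8>2]
(B,P,X): not NE [P1→A gives 7>2; P2→R gives 9>0]
(B,P,Y): not NE [P1→C gives 6>3; P3→Z gives 9>8]
(B,P,Z): not NE [P2→R gives 10>4]
(B,Q,X): not NE [P1→A gives 9>4]
(B,Q,Y): not NE [P1→C gives 8>6; P2→P gives 4>1; P3→X gives 9>7]
(B,Q,Z): not NE [P2→R gives 10>9; P3→X gives 9>8]
(B,R,X): not NE [P3→Z gives 9>2]
(B,R,Y): not NE [P2→P gives 4>2; P3→Z gives 9>7]
(B,R,Z): NE
(C,P,X): not NE [P1→A gives 7>0]
(C,P,Y): not NE [P3→X gives 9>5]
(C,P,Z): not NE [P1→B gives 7>4; P2→Q gives 6>1; P3→X gives 9>4]
(C,Q,X): not NE [P1→A gives 9>1; P2→R gives 6>3; P3→Y gives 7>4]
(C,Q,Y): not NE [P2→P gives 5>2]
(C,Q,Z): not NE [P3→Y gives 7>1]
(C,R,X): not NE [P3→Z gives 3>0]
(C,R,Y): not NE [P1→B gives 9>0; P2→P gives 5>1; P3→Z gives 3>0]
(C,R,Z): not NE [P1→D gives 9>2; P2→Q gives 6>2]
(D,P,X): not NE [P1→A gives 7>2; P3→Y gives 6>2]
(D,P,Y): not NE [P1→C gives 6>5]
(D,P,Z): not NE [P1→B gives 7>6; P2→Q gives 7>5; P3→Y gives 6>5]
(D,Q,X): not NE [P1→A gives 9>2; P2→R gives 6>2; P3→Z gives 6>1]
(D,Q,Y): not NE [P1→C gives 8>1; P2→P gives 5>4; P3→Z gives 6>1]
(D,Q,Z): not NE [P1→C gives 8>7]
(D,R,X): not NE [P1→C gives 8>3]
(D,R,Y): not NE [P1→B gives 9>6; P2→P gives 5>4; P3→X gives 6>5]
(D,R,Z): not NE [P2→Q gives 7>2; P3→X gives 6>0]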